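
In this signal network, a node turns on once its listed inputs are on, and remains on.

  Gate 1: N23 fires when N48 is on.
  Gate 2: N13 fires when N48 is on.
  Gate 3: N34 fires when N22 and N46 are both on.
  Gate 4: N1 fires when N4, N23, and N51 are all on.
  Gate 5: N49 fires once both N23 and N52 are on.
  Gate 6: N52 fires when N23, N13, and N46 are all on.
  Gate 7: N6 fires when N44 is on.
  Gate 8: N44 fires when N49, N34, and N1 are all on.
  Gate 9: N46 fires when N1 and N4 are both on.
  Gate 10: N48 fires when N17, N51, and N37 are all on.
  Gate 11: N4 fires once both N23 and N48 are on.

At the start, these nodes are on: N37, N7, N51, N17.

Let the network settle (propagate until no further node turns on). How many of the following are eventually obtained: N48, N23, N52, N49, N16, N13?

Gate 10: N17, N51, and N37 on → N48 on.
N48 is on, so N13 fires (Gate 2).
Gate 1: N48 on → N23 on.
N23 and N48 are on, so N4 fires (Gate 11).
Gate 4: N4, N23, and N51 on → N1 on.
N1 and N4 are on, so N46 fires (Gate 9).
Gate 6: N23, N13, and N46 on → N52 on.
Gate 5: N23 and N52 on → N49 on.
N48: reached.
N23: reached.
N52: reached.
N49: reached.
No rule produces N16, and it is not given.
N13: reached.
Reached: N48, N23, N52, N49, and N13 — 5 of the 6.

5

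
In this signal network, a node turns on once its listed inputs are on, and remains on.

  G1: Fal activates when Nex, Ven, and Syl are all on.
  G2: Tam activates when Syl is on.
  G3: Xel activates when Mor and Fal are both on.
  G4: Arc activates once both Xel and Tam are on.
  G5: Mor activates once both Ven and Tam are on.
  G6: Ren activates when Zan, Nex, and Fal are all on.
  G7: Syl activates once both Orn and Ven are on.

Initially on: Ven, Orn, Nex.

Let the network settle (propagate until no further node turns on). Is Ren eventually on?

No

Ren would need Zan, Nex, and Fal (G6), but Zan never turns on.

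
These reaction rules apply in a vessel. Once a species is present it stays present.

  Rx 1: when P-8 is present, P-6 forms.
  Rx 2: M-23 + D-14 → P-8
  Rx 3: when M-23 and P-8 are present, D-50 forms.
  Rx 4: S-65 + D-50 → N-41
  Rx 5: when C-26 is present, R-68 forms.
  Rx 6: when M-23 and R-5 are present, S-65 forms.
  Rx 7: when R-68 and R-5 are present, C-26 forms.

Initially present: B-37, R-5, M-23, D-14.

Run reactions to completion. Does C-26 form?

C-26 would need R-68 and R-5 (Rx 7), but R-68 never forms.

No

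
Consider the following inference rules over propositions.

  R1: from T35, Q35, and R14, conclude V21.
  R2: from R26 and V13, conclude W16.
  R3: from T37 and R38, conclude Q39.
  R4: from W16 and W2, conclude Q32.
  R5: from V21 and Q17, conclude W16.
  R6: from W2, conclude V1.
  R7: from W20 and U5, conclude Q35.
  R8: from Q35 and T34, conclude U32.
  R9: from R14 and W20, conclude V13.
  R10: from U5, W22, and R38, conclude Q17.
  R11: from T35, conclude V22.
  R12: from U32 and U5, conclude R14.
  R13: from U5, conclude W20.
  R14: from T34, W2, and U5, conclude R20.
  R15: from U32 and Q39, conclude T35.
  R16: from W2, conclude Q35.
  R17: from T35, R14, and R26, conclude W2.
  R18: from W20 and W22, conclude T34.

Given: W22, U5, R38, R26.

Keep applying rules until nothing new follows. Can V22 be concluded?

V22 would need T35 (R11), but T35 is never established.

No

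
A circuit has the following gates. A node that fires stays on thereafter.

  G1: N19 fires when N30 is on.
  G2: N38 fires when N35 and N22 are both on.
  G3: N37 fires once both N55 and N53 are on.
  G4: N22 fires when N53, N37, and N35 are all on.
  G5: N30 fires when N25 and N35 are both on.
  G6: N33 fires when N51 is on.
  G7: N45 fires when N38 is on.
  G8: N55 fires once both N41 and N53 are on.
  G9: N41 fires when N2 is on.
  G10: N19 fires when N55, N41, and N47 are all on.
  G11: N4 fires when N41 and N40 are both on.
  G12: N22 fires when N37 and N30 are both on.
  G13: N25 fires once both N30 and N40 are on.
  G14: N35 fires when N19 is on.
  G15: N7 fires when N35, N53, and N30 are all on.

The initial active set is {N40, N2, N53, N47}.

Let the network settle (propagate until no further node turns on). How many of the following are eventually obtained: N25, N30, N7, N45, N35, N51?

2

N2 is on, so N41 fires (G9).
G8: N41 and N53 on → N55 on.
N55, N41, and N47 are on, so N19 fires (G10).
G3: N55 and N53 on → N37 on.
G14: N19 on → N35 on.
N53, N37, and N35 are on, so N22 fires (G4).
N35 and N22 are on, so N38 fires (G2).
G7: N38 on → N45 on.
N25 would need N30 and N40 (G13), but N30 never turns on.
N30 would need N25 and N35 (G5), but N25 never turns on.
N7 would need N35, N53, and N30 (G15), but N30 never turns on.
N45: reached.
N35: reached.
No rule produces N51, and it is not given.
Reached: N45 and N35 — 2 of the 6.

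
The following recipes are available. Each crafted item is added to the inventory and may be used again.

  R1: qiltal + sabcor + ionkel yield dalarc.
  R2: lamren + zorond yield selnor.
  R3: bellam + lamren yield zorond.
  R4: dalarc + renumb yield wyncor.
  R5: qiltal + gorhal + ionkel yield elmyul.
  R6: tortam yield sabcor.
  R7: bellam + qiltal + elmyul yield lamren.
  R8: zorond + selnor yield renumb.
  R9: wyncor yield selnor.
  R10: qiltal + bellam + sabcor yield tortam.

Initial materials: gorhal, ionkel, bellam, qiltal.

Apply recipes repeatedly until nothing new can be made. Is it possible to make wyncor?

wyncor would need dalarc and renumb (R4), but dalarc is never obtained.

No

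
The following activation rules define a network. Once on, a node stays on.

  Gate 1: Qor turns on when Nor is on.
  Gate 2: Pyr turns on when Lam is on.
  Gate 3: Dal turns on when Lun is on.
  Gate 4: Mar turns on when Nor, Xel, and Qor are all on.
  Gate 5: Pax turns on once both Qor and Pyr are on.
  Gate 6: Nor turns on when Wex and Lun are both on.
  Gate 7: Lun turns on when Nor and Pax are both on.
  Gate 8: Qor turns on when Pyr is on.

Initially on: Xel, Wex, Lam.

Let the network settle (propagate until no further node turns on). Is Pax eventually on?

Gate 2: Lam on → Pyr on.
Gate 8: Pyr on → Qor on.
Gate 5: Qor and Pyr on → Pax on.

Yes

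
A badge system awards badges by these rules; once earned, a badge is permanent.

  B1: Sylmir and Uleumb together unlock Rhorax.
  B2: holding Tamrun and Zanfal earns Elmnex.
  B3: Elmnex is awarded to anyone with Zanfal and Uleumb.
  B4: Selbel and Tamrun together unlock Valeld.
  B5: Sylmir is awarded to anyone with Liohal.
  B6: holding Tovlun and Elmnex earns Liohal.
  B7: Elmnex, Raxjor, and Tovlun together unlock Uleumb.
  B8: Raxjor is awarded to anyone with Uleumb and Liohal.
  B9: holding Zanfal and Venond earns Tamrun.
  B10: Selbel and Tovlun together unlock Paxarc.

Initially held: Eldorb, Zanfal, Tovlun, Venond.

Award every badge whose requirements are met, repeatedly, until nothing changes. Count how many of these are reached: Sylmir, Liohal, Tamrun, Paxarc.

3

With Zanfal and Venond, Tamrun is earned (B9).
With Tamrun and Zanfal, Elmnex is earned (B2).
With Tovlun and Elmnex, Liohal is earned (B6).
With Liohal, Sylmir is earned (B5).
Sylmir: reached.
Liohal: reached.
Tamrun: reached.
Paxarc would need Selbel and Tovlun (B10), but Selbel is never earned.
Reached: Sylmir, Liohal, and Tamrun — 3 of the 4.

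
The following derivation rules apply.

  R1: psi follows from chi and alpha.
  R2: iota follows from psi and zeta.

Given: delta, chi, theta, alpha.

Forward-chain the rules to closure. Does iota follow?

iota would need psi and zeta (R2), but zeta is never established.

No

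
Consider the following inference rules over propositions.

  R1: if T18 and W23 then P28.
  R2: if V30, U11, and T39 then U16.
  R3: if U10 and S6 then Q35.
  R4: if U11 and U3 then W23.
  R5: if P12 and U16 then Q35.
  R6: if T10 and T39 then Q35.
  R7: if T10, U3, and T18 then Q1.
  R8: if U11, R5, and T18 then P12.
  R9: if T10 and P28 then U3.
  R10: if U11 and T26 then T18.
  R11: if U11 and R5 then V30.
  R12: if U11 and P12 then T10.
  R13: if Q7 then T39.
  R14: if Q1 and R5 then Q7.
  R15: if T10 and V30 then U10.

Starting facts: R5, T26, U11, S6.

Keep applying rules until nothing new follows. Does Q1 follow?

No

Q1 would need T10, U3, and T18 (R7), but U3 is never established.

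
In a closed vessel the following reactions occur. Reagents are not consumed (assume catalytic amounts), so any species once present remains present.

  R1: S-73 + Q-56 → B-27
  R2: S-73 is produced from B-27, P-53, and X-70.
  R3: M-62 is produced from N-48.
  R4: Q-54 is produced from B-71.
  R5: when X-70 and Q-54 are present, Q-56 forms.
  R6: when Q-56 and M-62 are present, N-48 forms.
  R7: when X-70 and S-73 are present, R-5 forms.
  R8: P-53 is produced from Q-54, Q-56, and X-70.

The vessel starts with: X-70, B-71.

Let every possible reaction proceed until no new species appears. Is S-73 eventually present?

S-73 would need B-27, P-53, and X-70 (R2), but B-27 never forms.

No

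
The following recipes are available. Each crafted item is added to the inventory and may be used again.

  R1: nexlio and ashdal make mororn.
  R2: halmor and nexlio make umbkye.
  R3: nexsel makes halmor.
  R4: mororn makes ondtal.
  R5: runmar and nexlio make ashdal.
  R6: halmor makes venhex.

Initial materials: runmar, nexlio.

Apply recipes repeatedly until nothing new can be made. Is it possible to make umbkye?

umbkye would need halmor and nexlio (R2), but halmor is never obtained.

No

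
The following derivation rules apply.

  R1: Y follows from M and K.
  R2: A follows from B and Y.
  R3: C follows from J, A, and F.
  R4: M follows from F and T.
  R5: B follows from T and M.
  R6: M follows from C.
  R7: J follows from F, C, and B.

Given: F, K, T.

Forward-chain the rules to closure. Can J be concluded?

No

J would need F, C, and B (R7), but C is never established.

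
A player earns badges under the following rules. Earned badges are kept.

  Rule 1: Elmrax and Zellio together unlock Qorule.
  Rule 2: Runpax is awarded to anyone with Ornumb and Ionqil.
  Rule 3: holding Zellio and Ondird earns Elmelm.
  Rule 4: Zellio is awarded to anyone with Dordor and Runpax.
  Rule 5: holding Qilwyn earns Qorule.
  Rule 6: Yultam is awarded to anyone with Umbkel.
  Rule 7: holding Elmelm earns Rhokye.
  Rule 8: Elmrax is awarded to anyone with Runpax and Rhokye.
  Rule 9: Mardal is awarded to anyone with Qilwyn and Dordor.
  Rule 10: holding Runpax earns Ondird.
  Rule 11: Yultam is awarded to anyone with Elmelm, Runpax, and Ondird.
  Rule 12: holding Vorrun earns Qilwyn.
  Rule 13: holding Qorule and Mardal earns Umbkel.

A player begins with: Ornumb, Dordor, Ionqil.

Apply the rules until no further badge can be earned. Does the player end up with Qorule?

With Ornumb and Ionqil, Runpax is earned (Rule 2).
With Dordor and Runpax, Zellio is earned (Rule 4).
With Runpax, Ondird is earned (Rule 10).
With Zellio and Ondird, Elmelm is earned (Rule 3).
With Elmelm, Rhokye is earned (Rule 7).
With Runpax and Rhokye, Elmrax is earned (Rule 8).
With Elmrax and Zellio, Qorule is earned (Rule 1).

Yes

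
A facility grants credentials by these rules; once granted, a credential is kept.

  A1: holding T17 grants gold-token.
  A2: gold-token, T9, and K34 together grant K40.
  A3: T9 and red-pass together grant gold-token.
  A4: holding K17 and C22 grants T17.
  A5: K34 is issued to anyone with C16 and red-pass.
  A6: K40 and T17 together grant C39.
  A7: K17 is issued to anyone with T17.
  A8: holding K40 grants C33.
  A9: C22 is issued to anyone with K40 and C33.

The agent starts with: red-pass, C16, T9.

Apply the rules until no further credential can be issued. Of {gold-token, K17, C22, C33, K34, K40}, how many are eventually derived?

Holding C16 and red-pass grants K34 (A5).
Holding T9 and red-pass grants gold-token (A3).
Holding gold-token, T9, and K34 grants K40 (A2).
Holding K40 grants C33 (A8).
Holding K40 and C33 grants C22 (A9).
gold-token: reached.
K17 would need T17 (A7), but T17 is never granted.
C22: reached.
C33: reached.
K34: reached.
K40: reached.
Reached: gold-token, C22, C33, K34, and K40 — 5 of the 6.

5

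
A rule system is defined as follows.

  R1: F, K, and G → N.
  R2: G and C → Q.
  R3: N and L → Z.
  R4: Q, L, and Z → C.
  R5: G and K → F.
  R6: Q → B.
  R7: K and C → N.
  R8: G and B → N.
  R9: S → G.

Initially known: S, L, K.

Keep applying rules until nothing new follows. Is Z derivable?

From S, R9 gives G.
From G and K, R5 gives F.
F, K, and G hold, so N follows (R1).
N and L hold, so Z follows (R3).

Yes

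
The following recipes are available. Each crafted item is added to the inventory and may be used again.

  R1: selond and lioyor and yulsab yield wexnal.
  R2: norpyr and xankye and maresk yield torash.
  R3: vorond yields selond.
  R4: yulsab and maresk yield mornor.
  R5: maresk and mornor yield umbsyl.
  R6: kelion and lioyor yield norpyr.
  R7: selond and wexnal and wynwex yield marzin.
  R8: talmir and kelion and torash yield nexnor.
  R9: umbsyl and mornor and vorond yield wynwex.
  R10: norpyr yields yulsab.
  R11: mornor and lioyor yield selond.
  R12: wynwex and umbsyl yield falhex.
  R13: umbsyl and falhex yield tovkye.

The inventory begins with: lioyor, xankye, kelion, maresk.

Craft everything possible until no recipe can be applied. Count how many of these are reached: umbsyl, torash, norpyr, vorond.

3

kelion and lioyor → norpyr (R6).
Using R10, norpyr makes yulsab.
Using R2, norpyr, xankye, and maresk make torash.
Using R4, yulsab and maresk make mornor.
maresk and mornor → umbsyl (R5).
umbsyl: reached.
torash: reached.
norpyr: reached.
No rule produces vorond, and it is not given.
Reached: umbsyl, torash, and norpyr — 3 of the 4.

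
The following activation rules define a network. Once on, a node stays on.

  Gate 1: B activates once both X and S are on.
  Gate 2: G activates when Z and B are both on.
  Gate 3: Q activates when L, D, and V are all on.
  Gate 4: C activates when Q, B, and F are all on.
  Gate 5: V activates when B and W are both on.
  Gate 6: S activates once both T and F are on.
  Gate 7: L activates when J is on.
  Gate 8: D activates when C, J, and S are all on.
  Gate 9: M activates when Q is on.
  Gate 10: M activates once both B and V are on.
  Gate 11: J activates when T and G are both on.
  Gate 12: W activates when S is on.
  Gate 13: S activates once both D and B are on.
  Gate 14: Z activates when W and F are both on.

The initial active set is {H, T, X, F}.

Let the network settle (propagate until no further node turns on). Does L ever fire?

T and F are on, so S activates (Gate 6).
Gate 12: S on → W on.
Gate 1: X and S on → B on.
Gate 14: W and F on → Z on.
Gate 2: Z and B on → G on.
T and G are on, so J activates (Gate 11).
J is on, so L activates (Gate 7).

Yes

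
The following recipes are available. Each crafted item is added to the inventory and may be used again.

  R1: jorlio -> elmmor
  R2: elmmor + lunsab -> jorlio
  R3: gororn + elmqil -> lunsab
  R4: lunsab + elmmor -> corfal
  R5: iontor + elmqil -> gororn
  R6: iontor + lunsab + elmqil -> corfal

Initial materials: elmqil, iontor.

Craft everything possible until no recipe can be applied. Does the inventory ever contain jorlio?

jorlio would need elmmor and lunsab (R2), but elmmor is never obtained.

No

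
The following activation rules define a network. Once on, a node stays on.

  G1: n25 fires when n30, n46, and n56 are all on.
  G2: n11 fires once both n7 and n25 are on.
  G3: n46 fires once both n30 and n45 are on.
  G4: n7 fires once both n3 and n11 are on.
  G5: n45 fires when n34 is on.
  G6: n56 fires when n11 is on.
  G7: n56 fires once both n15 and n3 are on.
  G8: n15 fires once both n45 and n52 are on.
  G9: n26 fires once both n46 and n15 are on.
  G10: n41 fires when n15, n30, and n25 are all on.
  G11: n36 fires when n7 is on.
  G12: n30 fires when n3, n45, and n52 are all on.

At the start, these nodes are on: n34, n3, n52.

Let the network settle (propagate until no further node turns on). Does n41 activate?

n34 is on, so n45 fires (G5).
G8: n45 and n52 on → n15 on.
G12: n3, n45, and n52 on → n30 on.
n15 and n3 are on, so n56 fires (G7).
n30 and n45 are on, so n46 fires (G3).
G1: n30, n46, and n56 on → n25 on.
n15, n30, and n25 are on, so n41 fires (G10).

Yes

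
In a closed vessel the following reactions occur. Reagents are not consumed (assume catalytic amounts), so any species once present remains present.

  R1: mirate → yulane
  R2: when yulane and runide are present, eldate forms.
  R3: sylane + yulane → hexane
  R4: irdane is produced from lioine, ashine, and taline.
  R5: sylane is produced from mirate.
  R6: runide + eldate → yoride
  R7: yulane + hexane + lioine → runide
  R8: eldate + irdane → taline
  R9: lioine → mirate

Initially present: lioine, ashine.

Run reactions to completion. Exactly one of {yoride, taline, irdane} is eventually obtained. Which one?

lioine present → mirate forms (R9).
mirate present → sylane forms (R5).
mirate present → yulane forms (R1).
sylane and yulane present → hexane forms (R3).
yulane, hexane, and lioine present → runide forms (R7).
yulane and runide present → eldate forms (R2).
runide and eldate present → yoride forms (R6).
irdane would need lioine, ashine, and taline (R4), but taline never forms. taline would need eldate and irdane (R8), but irdane never forms.

yoride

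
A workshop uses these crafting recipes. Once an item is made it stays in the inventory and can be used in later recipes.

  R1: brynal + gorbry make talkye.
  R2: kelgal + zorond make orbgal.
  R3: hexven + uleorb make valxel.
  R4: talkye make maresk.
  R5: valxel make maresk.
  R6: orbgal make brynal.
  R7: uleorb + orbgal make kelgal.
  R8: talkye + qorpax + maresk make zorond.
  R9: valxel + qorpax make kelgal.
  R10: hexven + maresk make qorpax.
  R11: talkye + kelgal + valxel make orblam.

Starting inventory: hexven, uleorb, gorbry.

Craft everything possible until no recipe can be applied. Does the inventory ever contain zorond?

zorond would need talkye, qorpax, and maresk (R8), but talkye is never obtained.

No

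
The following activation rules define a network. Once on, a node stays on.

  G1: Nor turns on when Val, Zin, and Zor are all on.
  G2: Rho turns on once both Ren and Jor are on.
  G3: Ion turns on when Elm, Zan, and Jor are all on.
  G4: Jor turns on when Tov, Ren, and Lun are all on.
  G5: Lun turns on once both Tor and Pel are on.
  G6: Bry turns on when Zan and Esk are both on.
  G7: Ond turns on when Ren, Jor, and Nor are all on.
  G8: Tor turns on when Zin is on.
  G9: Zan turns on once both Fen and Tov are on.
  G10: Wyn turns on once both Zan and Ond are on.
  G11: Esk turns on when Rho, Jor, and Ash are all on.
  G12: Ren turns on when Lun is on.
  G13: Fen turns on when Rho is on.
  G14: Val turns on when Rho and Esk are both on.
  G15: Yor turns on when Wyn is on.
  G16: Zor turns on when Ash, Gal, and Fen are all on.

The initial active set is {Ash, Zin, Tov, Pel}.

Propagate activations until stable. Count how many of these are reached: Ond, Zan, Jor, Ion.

Zin is on, so Tor turns on (G8).
G5: Tor and Pel on → Lun on.
G12: Lun on → Ren on.
Tov, Ren, and Lun are on, so Jor turns on (G4).
G2: Ren and Jor on → Rho on.
G13: Rho on → Fen on.
Fen and Tov are on, so Zan turns on (G9).
Ond would need Ren, Jor, and Nor (G7), but Nor never turns on.
Zan: reached.
Jor: reached.
Ion would need Elm, Zan, and Jor (G3), but Elm never turns on.
Reached: Zan and Jor — 2 of the 4.

2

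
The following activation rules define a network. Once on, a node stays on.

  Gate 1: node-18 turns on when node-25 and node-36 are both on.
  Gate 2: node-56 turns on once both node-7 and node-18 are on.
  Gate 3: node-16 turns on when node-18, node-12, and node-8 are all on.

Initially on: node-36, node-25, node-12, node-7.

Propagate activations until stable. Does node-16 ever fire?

No

node-16 would need node-18, node-12, and node-8 (Gate 3), but node-8 never turns on.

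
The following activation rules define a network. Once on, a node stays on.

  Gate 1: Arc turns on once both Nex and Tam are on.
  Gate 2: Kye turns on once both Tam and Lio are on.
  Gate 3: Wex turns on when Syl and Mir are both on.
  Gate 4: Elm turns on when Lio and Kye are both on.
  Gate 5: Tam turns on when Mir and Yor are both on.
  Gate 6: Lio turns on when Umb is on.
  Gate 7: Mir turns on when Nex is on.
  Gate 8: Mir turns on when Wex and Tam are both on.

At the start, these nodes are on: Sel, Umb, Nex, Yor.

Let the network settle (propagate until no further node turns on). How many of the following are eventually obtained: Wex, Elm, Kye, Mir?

3

Umb is on, so Lio turns on (Gate 6).
Nex is on, so Mir turns on (Gate 7).
Gate 5: Mir and Yor on → Tam on.
Tam and Lio are on, so Kye turns on (Gate 2).
Gate 4: Lio and Kye on → Elm on.
Wex would need Syl and Mir (Gate 3), but Syl never turns on.
Elm: reached.
Kye: reached.
Mir: reached.
Reached: Elm, Kye, and Mir — 3 of the 4.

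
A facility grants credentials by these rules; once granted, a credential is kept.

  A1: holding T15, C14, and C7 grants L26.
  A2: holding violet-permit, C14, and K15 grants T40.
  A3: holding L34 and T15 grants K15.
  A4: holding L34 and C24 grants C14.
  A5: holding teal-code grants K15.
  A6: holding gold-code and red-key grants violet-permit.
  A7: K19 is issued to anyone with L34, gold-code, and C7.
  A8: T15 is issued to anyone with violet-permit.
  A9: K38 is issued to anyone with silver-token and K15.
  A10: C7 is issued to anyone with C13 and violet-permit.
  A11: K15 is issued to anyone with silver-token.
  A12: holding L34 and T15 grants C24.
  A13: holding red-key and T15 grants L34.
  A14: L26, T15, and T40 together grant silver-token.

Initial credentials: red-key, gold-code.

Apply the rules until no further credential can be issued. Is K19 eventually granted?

No

K19 would need L34, gold-code, and C7 (A7), but C7 is never granted.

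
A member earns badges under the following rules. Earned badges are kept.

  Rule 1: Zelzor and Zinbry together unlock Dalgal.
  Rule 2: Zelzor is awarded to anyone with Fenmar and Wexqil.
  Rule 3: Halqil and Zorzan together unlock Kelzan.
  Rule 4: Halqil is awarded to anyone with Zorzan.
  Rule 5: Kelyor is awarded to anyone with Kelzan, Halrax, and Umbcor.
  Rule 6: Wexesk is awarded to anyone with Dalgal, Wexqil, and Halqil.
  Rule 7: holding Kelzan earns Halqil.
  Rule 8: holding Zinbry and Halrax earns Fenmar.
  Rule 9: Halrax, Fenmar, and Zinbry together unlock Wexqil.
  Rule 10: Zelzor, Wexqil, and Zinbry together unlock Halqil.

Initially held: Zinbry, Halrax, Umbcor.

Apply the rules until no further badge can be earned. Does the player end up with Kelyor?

Kelyor would need Kelzan, Halrax, and Umbcor (Rule 5), but Kelzan is never earned.

No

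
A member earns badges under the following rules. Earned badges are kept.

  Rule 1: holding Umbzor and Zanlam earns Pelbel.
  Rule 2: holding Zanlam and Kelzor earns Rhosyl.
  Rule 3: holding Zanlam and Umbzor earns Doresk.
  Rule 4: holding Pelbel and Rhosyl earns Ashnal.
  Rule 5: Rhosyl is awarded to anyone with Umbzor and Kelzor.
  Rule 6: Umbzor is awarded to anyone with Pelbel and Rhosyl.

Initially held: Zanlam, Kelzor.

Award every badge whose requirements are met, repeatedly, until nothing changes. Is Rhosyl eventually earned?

With Zanlam and Kelzor, Rhosyl is earned (Rule 2).

Yes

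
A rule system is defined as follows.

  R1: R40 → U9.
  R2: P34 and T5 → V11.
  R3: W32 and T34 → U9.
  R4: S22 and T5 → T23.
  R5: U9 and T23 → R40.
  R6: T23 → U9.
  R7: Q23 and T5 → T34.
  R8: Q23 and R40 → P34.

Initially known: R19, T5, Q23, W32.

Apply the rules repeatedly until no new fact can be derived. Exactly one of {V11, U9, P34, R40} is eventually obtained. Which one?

U9

Q23 and T5 hold, so T34 follows (R7).
From W32 and T34, R3 gives U9.
V11 would need P34 and T5 (R2), but P34 is never established. R40 would need U9 and T23 (R5), but T23 is never established. P34 would need Q23 and R40 (R8), but R40 is never established.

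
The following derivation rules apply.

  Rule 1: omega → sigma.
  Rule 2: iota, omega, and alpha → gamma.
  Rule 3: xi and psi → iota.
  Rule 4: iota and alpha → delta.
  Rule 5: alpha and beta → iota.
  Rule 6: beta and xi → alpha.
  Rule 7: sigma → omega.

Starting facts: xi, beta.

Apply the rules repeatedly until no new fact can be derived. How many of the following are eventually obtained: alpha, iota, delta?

3

beta and xi hold, so alpha follows (Rule 6).
alpha and beta hold, so iota follows (Rule 5).
iota and alpha hold, so delta follows (Rule 4).
alpha: reached.
iota: reached.
delta: reached.
All 3 are reached.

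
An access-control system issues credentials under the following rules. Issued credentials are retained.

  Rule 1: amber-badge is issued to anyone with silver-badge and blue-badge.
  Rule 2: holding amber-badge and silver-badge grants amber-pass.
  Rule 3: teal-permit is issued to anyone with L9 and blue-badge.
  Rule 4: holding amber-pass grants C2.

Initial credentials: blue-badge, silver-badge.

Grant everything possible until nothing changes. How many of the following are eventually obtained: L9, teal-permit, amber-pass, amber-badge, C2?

3

Holding silver-badge and blue-badge grants amber-badge (Rule 1).
Holding amber-badge and silver-badge grants amber-pass (Rule 2).
Holding amber-pass grants C2 (Rule 4).
No rule produces L9, and it is not given.
teal-permit would need L9 and blue-badge (Rule 3), but L9 is never granted.
amber-pass: reached.
amber-badge: reached.
C2: reached.
Reached: amber-pass, amber-badge, and C2 — 3 of the 5.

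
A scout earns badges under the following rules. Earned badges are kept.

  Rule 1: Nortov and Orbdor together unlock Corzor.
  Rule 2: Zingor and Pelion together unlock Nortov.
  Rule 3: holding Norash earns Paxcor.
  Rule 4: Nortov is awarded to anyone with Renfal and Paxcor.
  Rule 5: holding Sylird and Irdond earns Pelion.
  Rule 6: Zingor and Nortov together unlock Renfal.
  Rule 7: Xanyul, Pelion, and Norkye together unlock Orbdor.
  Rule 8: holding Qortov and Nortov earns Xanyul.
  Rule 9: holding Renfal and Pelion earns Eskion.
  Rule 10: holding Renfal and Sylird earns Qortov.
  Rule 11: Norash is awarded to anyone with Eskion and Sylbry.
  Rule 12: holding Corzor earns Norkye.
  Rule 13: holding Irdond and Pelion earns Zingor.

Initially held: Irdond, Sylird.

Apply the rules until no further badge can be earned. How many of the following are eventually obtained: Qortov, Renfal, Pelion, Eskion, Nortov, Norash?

With Sylird and Irdond, Pelion is earned (Rule 5).
With Irdond and Pelion, Zingor is earned (Rule 13).
With Zingor and Pelion, Nortov is earned (Rule 2).
With Zingor and Nortov, Renfal is earned (Rule 6).
With Renfal and Sylird, Qortov is earned (Rule 10).
With Renfal and Pelion, Eskion is earned (Rule 9).
Qortov: reached.
Renfal: reached.
Pelion: reached.
Eskion: reached.
Nortov: reached.
Norash would need Eskion and Sylbry (Rule 11), but Sylbry is never earned.
Reached: Qortov, Renfal, Pelion, Eskion, and Nortov — 5 of the 6.

5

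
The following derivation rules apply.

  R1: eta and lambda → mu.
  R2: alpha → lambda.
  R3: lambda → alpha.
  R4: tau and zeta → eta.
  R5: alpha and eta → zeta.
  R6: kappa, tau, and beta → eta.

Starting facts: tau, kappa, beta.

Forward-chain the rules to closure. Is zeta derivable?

No

zeta would need alpha and eta (R5), but alpha is never established.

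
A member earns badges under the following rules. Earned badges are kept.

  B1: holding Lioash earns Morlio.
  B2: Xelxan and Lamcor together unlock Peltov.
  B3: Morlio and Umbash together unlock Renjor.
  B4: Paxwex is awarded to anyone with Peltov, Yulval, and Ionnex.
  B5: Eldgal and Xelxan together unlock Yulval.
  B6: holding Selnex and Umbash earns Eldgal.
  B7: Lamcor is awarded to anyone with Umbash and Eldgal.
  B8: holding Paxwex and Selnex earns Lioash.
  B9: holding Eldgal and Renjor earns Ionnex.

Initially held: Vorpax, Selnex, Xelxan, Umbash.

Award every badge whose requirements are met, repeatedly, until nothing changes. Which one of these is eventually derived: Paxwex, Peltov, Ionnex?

Peltov

With Selnex and Umbash, Eldgal is earned (B6).
With Umbash and Eldgal, Lamcor is earned (B7).
With Xelxan and Lamcor, Peltov is earned (B2).
Paxwex would need Peltov, Yulval, and Ionnex (B4), but Ionnex is never earned. Ionnex would need Eldgal and Renjor (B9), but Renjor is never earned.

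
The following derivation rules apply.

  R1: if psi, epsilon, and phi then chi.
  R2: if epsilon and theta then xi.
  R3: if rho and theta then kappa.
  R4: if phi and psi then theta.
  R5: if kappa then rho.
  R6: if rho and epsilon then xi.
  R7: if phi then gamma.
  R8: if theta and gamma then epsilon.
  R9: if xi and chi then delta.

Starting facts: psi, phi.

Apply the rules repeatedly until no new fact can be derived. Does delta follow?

Yes

From phi and psi, R4 gives theta.
From phi, R7 gives gamma.
theta and gamma hold, so epsilon follows (R8).
From psi, epsilon, and phi, R1 gives chi.
From epsilon and theta, R2 gives xi.
From xi and chi, R9 gives delta.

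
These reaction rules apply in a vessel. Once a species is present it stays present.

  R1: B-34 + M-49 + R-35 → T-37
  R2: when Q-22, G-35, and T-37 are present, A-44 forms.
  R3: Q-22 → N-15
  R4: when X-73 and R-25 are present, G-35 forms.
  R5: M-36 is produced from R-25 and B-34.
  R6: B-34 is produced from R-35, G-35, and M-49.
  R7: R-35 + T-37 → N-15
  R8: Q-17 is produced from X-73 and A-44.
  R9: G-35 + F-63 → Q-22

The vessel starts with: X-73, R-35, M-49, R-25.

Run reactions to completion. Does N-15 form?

X-73 and R-25 present → G-35 forms (R4).
R-35, G-35, and M-49 present → B-34 forms (R6).
B-34, M-49, and R-35 present → T-37 forms (R1).
R-35 and T-37 present → N-15 forms (R7).

Yes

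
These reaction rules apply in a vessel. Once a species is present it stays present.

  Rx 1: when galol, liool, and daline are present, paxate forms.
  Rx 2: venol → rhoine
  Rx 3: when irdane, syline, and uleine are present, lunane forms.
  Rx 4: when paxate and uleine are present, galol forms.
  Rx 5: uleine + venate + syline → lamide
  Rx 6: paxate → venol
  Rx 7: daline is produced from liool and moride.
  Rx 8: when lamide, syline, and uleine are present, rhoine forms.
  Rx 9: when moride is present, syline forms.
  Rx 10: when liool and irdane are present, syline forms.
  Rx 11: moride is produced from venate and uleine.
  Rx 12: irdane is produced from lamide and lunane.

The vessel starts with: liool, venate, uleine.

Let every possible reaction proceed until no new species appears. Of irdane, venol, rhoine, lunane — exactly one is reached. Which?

rhoine

venate and uleine present → moride forms (Rx 11).
moride present → syline forms (Rx 9).
uleine, venate, and syline present → lamide forms (Rx 5).
lamide, syline, and uleine present → rhoine forms (Rx 8).
irdane would need lamide and lunane (Rx 12), but lunane never forms. venol would need paxate (Rx 6), but paxate never forms. lunane would need irdane, syline, and uleine (Rx 3), but irdane never forms.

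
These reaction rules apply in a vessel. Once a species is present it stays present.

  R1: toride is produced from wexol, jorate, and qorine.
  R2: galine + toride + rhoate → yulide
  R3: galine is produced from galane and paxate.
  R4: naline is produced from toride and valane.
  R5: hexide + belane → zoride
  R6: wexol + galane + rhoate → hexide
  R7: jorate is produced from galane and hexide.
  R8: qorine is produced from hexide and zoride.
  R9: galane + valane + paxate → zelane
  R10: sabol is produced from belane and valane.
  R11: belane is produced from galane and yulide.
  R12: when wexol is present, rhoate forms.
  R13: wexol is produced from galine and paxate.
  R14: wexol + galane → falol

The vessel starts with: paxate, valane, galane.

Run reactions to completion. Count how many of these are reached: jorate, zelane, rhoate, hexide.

galane and paxate present → galine forms (R3).
galane, valane, and paxate present → zelane forms (R9).
galine and paxate present → wexol forms (R13).
wexol present → rhoate forms (R12).
wexol, galane, and rhoate present → hexide forms (R6).
galane and hexide present → jorate forms (R7).
jorate: reached.
zelane: reached.
rhoate: reached.
hexide: reached.
All 4 are reached.

4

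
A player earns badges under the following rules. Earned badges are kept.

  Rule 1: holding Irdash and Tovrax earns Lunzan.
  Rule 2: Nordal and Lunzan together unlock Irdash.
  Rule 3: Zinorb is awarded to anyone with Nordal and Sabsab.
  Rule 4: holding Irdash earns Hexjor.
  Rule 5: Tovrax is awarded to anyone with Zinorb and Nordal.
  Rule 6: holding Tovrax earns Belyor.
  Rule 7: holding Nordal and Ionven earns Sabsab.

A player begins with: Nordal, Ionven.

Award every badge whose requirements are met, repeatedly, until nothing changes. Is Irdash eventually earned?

No

Irdash would need Nordal and Lunzan (Rule 2), but Lunzan is never earned.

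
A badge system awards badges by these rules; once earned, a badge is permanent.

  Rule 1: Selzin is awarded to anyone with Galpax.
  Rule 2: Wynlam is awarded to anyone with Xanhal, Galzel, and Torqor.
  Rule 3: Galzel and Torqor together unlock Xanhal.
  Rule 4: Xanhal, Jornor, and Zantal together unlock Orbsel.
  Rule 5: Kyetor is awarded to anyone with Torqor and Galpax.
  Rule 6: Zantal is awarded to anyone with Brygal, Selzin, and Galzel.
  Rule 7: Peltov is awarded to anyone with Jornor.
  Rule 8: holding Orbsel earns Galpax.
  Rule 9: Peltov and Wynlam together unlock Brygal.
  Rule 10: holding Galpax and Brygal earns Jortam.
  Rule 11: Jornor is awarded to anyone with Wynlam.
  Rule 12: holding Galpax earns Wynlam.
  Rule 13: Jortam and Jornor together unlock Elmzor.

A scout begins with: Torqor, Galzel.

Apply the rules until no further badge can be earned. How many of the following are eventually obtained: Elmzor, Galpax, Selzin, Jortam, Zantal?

0

Elmzor would need Jortam and Jornor (Rule 13), but Jortam is never earned.
Galpax would need Orbsel (Rule 8), but Orbsel is never earned.
Selzin would need Galpax (Rule 1), but Galpax is never earned.
Jortam would need Galpax and Brygal (Rule 10), but Galpax is never earned.
Zantal would need Brygal, Selzin, and Galzel (Rule 6), but Selzin is never earned.
None of the 5 are reached.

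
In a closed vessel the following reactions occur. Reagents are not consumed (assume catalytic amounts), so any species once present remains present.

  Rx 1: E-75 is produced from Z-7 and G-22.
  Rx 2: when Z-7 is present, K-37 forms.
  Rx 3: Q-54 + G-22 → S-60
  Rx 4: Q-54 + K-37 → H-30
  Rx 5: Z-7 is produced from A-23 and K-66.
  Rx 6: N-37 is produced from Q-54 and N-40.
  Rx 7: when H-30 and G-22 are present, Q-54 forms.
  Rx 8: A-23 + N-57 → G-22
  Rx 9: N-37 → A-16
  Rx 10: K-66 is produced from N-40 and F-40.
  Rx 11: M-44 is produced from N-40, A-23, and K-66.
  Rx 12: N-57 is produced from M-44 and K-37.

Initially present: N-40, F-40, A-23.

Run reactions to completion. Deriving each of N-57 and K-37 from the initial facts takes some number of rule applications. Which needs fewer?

K-37

K-37: N-40 and F-40 present → K-66 forms (Rx 10). A-23 and K-66 present → Z-7 forms (Rx 5). Z-7 present → K-37 forms (Rx 2). [3 rule applications]
N-57: N-40 and F-40 present → K-66 forms (Rx 10). N-40, A-23, and K-66 present → M-44 forms (Rx 11). A-23 and K-66 present → Z-7 forms (Rx 5). Z-7 present → K-37 forms (Rx 2). M-44 and K-37 present → N-57 forms (Rx 12). [5 rule applications]
K-37 needs fewer.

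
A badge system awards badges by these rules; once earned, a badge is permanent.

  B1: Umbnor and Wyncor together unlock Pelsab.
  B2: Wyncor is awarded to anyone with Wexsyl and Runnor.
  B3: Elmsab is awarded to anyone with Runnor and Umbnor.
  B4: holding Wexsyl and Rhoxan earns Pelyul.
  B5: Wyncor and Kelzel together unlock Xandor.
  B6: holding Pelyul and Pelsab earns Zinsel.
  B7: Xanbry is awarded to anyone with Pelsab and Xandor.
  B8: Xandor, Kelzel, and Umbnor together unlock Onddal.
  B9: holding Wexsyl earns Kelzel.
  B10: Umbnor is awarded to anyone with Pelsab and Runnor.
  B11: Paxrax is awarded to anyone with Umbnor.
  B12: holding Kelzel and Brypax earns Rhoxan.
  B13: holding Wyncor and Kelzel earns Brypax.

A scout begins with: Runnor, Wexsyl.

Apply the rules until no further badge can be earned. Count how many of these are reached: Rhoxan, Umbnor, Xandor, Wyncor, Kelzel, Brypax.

With Wexsyl and Runnor, Wyncor is earned (B2).
With Wexsyl, Kelzel is earned (B9).
With Wyncor and Kelzel, Xandor is earned (B5).
With Wyncor and Kelzel, Brypax is earned (B13).
With Kelzel and Brypax, Rhoxan is earned (B12).
Rhoxan: reached.
Umbnor would need Pelsab and Runnor (B10), but Pelsab is never earned.
Xandor: reached.
Wyncor: reached.
Kelzel: reached.
Brypax: reached.
Reached: Rhoxan, Xandor, Wyncor, Kelzel, and Brypax — 5 of the 6.

5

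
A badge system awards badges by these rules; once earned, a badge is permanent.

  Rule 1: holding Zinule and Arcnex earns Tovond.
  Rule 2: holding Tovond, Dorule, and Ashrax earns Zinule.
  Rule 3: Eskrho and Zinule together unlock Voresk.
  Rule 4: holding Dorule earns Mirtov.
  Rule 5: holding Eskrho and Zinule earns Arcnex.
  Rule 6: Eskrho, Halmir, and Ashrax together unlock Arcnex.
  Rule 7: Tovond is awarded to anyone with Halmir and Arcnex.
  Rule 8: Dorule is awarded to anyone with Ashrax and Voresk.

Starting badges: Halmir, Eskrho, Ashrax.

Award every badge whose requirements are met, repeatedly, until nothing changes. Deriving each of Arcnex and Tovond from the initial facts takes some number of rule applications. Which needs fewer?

Arcnex: With Eskrho, Halmir, and Ashrax, Arcnex is earned (Rule 6). [1 rule application]
Tovond: With Eskrho, Halmir, and Ashrax, Arcnex is earned (Rule 6). With Halmir and Arcnex, Tovond is earned (Rule 7). [2 rule applications]
Arcnex needs fewer.

Arcnex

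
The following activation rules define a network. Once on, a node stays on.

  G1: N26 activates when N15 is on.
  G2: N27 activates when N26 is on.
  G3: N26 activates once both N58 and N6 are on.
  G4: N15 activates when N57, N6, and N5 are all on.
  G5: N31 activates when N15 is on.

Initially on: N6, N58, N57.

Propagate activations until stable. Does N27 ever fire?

Yes

N58 and N6 are on, so N26 activates (G3).
N26 is on, so N27 activates (G2).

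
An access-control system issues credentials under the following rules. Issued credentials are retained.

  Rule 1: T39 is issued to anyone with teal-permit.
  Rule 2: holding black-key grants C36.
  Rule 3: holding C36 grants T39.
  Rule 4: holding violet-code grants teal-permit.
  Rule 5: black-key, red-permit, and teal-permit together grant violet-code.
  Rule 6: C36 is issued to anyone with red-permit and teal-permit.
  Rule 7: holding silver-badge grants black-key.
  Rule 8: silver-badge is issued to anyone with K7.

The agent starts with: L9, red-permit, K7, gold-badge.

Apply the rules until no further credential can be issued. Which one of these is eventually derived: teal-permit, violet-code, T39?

Holding K7 grants silver-badge (Rule 8).
Holding silver-badge grants black-key (Rule 7).
Holding black-key grants C36 (Rule 2).
Holding C36 grants T39 (Rule 3).
teal-permit would need violet-code (Rule 4), but violet-code is never granted. violet-code would need black-key, red-permit, and teal-permit (Rule 5), but teal-permit is never granted.

T39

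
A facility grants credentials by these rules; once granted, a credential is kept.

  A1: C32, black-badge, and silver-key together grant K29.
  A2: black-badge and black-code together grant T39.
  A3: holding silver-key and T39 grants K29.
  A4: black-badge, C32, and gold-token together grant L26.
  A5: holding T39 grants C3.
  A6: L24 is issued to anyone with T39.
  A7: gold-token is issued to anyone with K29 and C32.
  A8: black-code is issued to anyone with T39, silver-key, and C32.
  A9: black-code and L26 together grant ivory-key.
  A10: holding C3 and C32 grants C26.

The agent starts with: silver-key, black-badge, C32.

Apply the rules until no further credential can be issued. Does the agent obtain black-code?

black-code would need T39, silver-key, and C32 (A8), but T39 is never granted.

No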